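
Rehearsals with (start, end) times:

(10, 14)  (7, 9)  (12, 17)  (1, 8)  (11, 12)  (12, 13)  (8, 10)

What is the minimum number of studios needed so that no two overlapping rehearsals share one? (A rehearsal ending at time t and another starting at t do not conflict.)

3

starts: [1, 7, 8, 10, 11, 12, 12]
ends:   [8, 9, 10, 12, 13, 14, 17]
s1→1 s7→2 e8→1 s8→2 e9→1 e10→0 s10→1 s11→2 e12→1 s12→2 s12→3  — peak 3.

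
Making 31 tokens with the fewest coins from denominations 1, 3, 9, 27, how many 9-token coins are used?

0

Use the largest denomination that fits, subtract, and repeat.
31 − 1×27→4 − 1×3→1 − 1×1→0
Count of 9: 0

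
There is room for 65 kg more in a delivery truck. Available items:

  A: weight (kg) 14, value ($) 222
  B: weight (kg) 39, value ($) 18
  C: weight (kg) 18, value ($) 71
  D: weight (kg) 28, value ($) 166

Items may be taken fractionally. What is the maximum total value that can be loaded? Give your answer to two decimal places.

Order: A (222/14=15.86) > D (166/28=5.93) > C (71/18=3.94) > B (18/39=0.46)
Fill: take A (14 @ 222) → take D (28 @ 166) → take C (18 @ 71) → take 5/39 of B → 2.31; 65/65 used.
Total value = 461.31

461.31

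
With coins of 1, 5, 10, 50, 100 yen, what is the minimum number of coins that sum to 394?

12

394 − 3×100→94 − 1×50→44 − 4×10→4 − 4×1→0
Total coins = 3 + 1 + 4 + 4 = 12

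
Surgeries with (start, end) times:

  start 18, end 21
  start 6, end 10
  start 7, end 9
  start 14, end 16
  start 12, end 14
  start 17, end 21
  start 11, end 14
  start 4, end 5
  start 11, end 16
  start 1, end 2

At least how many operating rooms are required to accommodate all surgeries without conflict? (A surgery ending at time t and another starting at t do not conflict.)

starts: [1, 4, 6, 7, 11, 11, 12, 14, 17, 18]
ends:   [2, 5, 9, 10, 14, 14, 16, 16, 21, 21]
s1→1 e2→0 s4→1 e5→0 s6→1 s7→2 e9→1 e10→0 s11→1 s11→2 s12→3  — peak 3.

3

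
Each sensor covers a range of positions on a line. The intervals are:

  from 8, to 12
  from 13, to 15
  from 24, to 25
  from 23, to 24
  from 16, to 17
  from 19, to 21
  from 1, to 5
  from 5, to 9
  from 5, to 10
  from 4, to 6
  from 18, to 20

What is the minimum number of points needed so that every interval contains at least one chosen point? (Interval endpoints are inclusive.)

Process intervals by earliest right end; each time one isn't hit yet, stab at its right endpoint.
By right end: [1,5]  [4,6]  [5,9]  [5,10]  [8,12]  [13,15]  [16,17]  [18,20]  [19,21]  [23,24]  [24,25]
[1,5] uncovered → point at 5; [8,12] uncovered → point at 12; [13,15] uncovered → point at 15; [16,17] uncovered → point at 17; [18,20] uncovered → point at 20; [23,24] uncovered → point at 24.
Points: 5, 12, 15, 17, 20, 24 (6 total).

6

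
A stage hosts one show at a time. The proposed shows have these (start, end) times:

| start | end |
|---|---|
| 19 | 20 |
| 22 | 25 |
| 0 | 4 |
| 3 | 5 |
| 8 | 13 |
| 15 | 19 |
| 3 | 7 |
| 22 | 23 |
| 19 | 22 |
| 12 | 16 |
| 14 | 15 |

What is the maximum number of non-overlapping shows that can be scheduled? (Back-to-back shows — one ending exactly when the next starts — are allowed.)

Sort by end time and greedily take each interval whose start is ≥ the last chosen end.
By end time: (0,4), (3,5), (3,7), (8,13), (14,15), (12,16), (15,19), (19,20), (19,22), (22,23), (22,25).
Pick (0,4); next start ≥ 4 → (8,13); next start ≥ 13 → (14,15); next start ≥ 15 → (15,19); next start ≥ 19 → (19,20); next start ≥ 20 → (22,23).
Selected 6 shows.

6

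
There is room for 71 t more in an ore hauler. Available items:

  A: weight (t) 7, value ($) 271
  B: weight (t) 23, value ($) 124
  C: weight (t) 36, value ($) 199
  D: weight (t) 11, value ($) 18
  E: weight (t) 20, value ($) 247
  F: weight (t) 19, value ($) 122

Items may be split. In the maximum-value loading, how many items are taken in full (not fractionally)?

Greedy by value/weight ratio, highest first.
Ratios (sorted): A 38.71, E 12.35, F 6.42, C 5.53, B 5.39, D 1.64
take A (7 @ 271); take E (20 @ 247); take F (19 @ 122); take 25/36 of C → 138.19. Capacity used 71/71.
3 item(s) taken whole; one partial (take 25/36 of C).

3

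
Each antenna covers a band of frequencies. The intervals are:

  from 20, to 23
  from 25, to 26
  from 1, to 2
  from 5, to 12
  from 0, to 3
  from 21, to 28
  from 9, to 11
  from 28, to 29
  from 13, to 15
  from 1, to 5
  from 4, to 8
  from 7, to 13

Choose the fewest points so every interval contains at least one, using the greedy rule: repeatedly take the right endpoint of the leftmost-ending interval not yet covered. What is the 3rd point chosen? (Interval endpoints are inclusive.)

11

Sorted: [1,2] [0,3] [1,5] [4,8] [9,11] [5,12] [7,13] [13,15] [20,23] [25,26] [21,28] [28,29]
{[1,2],[0,3],[1,5]} hit by 2; {[4,8]} hit by 8; {[9,11],[5,12],[7,13]} hit by 11; {[13,15]} hit by 15; {[20,23]} hit by 23; {[25,26],[21,28]} hit by 26; {[28,29]} hit by 29.
Points: 2, 8, 11, 15, 23, 26, 29 (7 total).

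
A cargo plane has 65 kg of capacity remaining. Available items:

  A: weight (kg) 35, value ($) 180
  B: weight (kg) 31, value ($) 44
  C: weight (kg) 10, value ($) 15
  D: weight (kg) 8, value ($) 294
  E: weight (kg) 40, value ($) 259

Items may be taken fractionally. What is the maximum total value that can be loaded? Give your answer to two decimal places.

Sort by value per unit weight and fill in that order.
Order: D (294/8=36.75) > E (259/40=6.47) > A (180/35=5.14) > C (15/10=1.50) > B (44/31=1.42)
Fill: take D (8 @ 294) → take E (40 @ 259) → take 17/35 of A → 87.43; 65/65 used.
Total value = 640.43

640.43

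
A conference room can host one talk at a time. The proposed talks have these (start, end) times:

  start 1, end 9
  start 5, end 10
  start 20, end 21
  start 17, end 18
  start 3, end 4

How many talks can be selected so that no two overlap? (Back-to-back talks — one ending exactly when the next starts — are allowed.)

4

Sort by end time and greedily take each interval whose start is ≥ the last chosen end.
Sorted by end: (3,4)  (1,9)  (5,10)  (17,18)  (20,21)
take (3,4); take (5,10); take (17,18); take (20,21).
Selected 4 talks.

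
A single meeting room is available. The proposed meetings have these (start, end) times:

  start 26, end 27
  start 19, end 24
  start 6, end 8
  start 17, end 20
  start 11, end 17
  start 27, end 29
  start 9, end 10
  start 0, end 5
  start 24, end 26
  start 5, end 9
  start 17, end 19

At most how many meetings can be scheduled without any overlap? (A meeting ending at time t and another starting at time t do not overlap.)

9

Order by finish time; keep every interval that doesn't clash with the previous kept one.
Sorted by end: (0,5)  (6,8)  (5,9)  (9,10)  (11,17)  (17,19)  (17,20)  (19,24)  (24,26)  (26,27)  (27,29)
take (0,5); take (6,8); take (9,10); take (11,17); take (17,19); take (19,24); take (24,26); take (26,27); take (27,29).
Selected 9 meetings.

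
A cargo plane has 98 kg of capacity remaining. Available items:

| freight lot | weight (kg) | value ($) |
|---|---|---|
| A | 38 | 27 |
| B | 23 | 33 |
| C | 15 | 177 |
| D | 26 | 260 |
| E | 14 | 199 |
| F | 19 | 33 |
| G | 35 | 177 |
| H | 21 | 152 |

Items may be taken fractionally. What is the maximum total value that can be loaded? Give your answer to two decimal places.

899.26

Order: E (199/14=14.21) > C (177/15=11.80) > D (260/26=10.00) > H (152/21=7.24) > G (177/35=5.06) > F (33/19=1.74) > B (33/23=1.43) > A (27/38=0.71)
Fill: take E (14 @ 199) → take C (15 @ 177) → take D (26 @ 260) → take H (21 @ 152) → take 22/35 of G → 111.26; 98/98 used.
Total value = 899.26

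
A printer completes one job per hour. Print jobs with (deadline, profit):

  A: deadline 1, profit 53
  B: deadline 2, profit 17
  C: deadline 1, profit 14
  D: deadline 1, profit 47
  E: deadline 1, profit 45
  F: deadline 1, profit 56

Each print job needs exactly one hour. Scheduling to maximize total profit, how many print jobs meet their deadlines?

By profit: F(d1,56), A(d1,53), D(d1,47), E(d1,45), B(d2,17), C(d1,14)
F→slot 1; A skipped; D skipped; E skipped; B→slot 2; C skipped.
2 of 6 scheduled.

2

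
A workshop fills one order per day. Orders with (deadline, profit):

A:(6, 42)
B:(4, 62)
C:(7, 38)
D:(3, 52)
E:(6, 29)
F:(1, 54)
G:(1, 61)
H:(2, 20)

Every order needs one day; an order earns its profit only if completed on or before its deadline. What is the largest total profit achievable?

Profit order: B=62 G=61 F=54 D=52 A=42 C=38 E=29 H=20
Assign: B→slot 4, G→slot 1, F skipped, D→slot 3, A→slot 6, C→slot 7, E→slot 5, H→slot 2.
Slots: [1:G] [2:H] [3:D] [4:B] [5:E] [6:A] [7:C]
Profit = 61 + 20 + 52 + 62 + 29 + 42 + 38 = 304

304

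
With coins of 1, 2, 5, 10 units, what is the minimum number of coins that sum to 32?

Greedy: take as many of the largest coin as possible, then repeat with the remainder.
32 = 3×10 + 1×2
Total coins = 3 + 1 = 4

4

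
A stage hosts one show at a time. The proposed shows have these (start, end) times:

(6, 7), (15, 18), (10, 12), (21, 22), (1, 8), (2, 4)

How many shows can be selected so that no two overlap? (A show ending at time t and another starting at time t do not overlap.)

Order by finish time; keep every interval that doesn't clash with the previous kept one.
By end time: (2,4), (6,7), (1,8), (10,12), (15,18), (21,22).
Pick (2,4); next start ≥ 4 → (6,7); next start ≥ 7 → (10,12); next start ≥ 12 → (15,18); next start ≥ 18 → (21,22).
Selected 5 shows.

5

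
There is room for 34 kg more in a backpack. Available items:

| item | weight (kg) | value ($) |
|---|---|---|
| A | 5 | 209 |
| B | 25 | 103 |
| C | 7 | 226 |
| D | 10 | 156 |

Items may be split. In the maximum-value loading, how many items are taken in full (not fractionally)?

Sort by value per unit weight and fill in that order.
Ratios (sorted): A 41.80, C 32.29, D 15.60, B 4.12
take A (5 @ 209); take C (7 @ 226); take D (10 @ 156); take 12/25 of B → 49.44. Capacity used 34/34.
3 item(s) taken whole; one partial (take 12/25 of B).

3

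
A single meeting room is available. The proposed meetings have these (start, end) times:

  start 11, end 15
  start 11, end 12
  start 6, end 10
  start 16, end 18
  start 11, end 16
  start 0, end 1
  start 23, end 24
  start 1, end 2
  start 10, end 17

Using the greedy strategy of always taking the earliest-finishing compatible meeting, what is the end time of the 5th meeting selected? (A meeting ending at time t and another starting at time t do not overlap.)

18

By end time: (0,1), (1,2), (6,10), (11,12), (11,15), (11,16), (10,17), (16,18), (23,24).
Pick (0,1); next start ≥ 1 → (1,2); next start ≥ 2 → (6,10); next start ≥ 10 → (11,12); next start ≥ 12 → (16,18); next start ≥ 18 → (23,24).
Selected: (0,1) (1,2) (6,10) (11,12) (16,18) (23,24)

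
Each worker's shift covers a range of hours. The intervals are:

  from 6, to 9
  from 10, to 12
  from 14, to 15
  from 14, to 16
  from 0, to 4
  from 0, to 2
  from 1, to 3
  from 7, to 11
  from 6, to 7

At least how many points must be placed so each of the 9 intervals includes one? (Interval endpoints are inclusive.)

4

Sort by right endpoint; whenever an interval is uncovered, place a point at its right end.
By right end: [0,2]  [1,3]  [0,4]  [6,7]  [6,9]  [7,11]  [10,12]  [14,15]  [14,16]
[0,2] uncovered → point at 2; [6,7] uncovered → point at 7; [10,12] uncovered → point at 12; [14,15] uncovered → point at 15.
Points: 2, 7, 12, 15 (4 total).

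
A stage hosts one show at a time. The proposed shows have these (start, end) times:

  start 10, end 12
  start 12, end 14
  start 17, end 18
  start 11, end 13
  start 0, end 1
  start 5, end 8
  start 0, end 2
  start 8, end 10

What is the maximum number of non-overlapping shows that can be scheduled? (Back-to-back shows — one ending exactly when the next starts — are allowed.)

6

Sorted by end: (0,1)  (0,2)  (5,8)  (8,10)  (10,12)  (11,13)  (12,14)  (17,18)
take (0,1); take (5,8); take (8,10); take (10,12); take (12,14); take (17,18).
Selected 6 shows.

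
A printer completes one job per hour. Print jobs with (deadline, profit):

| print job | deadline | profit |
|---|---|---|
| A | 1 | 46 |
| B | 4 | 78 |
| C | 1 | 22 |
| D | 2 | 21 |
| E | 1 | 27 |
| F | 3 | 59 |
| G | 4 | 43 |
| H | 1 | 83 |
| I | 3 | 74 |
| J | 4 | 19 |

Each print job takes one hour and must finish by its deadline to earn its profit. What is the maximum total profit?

By profit: H(d1,83), B(d4,78), I(d3,74), F(d3,59), A(d1,46), G(d4,43), E(d1,27), C(d1,22), D(d2,21), J(d4,19)
H→slot 1; B→slot 4; I→slot 3; F→slot 2; A skipped; G skipped; E skipped; C skipped; D skipped; J skipped.
Profit = 83 + 59 + 74 + 78 = 294

294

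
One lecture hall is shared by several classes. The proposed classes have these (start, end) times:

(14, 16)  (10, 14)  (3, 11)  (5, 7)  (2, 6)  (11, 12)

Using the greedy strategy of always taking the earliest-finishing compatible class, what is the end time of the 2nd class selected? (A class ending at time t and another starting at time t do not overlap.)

By end time: (2,6), (5,7), (3,11), (11,12), (10,14), (14,16).
Pick (2,6); next start ≥ 6 → (11,12); next start ≥ 12 → (14,16).
Selected: (2,6) (11,12) (14,16)

12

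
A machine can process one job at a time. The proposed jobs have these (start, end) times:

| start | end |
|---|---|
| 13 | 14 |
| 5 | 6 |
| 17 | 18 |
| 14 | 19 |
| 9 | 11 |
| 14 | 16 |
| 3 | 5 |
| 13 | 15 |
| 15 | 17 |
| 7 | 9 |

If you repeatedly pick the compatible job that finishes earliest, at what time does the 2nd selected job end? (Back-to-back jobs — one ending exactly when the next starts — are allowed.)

6

Order by finish time; keep every interval that doesn't clash with the previous kept one.
Sorted by end: (3,5)  (5,6)  (7,9)  (9,11)  (13,14)  (13,15)  (14,16)  (15,17)  (17,18)  (14,19)
take (3,5); take (5,6); take (7,9); take (9,11); take (13,14); take (14,16); take (17,18).
Selected: (3,5) (5,6) (7,9) (9,11) (13,14) (14,16) (17,18)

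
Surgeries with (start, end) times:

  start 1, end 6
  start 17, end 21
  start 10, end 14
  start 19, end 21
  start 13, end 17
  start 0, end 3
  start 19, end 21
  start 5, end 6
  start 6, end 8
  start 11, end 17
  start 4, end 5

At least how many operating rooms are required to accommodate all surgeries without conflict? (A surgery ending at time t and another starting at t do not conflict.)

3

starts: [0, 1, 4, 5, 6, 10, 11, 13, 17, 19, 19]
ends:   [3, 5, 6, 6, 8, 14, 17, 17, 21, 21, 21]
s0→1 s1→2 e3→1 s4→2 e5→1 s5→2 e6→1 e6→0 s6→1 e8→0 s10→1 s11→2 s13→3  — peak 3.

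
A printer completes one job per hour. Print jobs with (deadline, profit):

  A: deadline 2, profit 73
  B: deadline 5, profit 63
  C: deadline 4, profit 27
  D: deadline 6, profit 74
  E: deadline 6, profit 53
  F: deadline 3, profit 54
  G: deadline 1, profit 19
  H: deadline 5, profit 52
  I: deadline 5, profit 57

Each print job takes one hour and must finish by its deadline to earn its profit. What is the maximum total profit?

Take jobs in profit order; each goes to the latest open slot no later than its deadline.
Profit order: D=74 A=73 B=63 I=57 F=54 E=53 H=52 C=27 G=19
Assign: D→slot 6, A→slot 2, B→slot 5, I→slot 4, F→slot 3, E→slot 1, H skipped, C skipped, G skipped.
Slots: [1:E] [2:A] [3:F] [4:I] [5:B] [6:D]
Profit = 53 + 73 + 54 + 57 + 63 + 74 = 374

374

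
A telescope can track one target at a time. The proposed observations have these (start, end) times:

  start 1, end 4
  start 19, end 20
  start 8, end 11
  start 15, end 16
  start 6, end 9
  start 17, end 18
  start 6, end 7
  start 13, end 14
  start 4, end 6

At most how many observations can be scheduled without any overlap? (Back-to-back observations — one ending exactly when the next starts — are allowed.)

Sort by end time and greedily take each interval whose start is ≥ the last chosen end.
By end time: (1,4), (4,6), (6,7), (6,9), (8,11), (13,14), (15,16), (17,18), (19,20).
Pick (1,4); next start ≥ 4 → (4,6); next start ≥ 6 → (6,7); next start ≥ 7 → (8,11); next start ≥ 11 → (13,14); next start ≥ 14 → (15,16); next start ≥ 16 → (17,18); next start ≥ 18 → (19,20).
Selected 8 observations.

8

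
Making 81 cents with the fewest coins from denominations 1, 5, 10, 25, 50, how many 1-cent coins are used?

1

Greedy: take as many of the largest coin as possible, then repeat with the remainder.
81 − 1×50→31 − 1×25→6 − 1×5→1 − 1×1→0
Count of 1: 1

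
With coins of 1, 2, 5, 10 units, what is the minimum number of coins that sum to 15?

2

Greedy: take as many of the largest coin as possible, then repeat with the remainder.
15 = 1×10 + 1×5
Total coins = 1 + 1 = 2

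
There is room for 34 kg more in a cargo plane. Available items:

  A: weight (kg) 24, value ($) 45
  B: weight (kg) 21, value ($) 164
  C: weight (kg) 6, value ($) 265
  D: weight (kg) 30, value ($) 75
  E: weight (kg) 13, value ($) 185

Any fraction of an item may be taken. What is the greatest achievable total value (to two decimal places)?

567.14

Ratios (sorted): C 44.17, E 14.23, B 7.81, D 2.50, A 1.88
take C (6 @ 265); take E (13 @ 185); take 15/21 of B → 117.14. Capacity used 34/34.
Total value = 567.14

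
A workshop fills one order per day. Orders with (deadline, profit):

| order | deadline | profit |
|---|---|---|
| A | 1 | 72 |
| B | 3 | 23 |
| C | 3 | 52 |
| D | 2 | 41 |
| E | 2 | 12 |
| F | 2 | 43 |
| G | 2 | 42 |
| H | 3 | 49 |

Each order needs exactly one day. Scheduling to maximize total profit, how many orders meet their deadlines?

3

Take jobs in profit order; each goes to the latest open slot no later than its deadline.
Profit order: A=72 C=52 H=49 F=43 G=42 D=41 B=23 E=12
Assign: A→slot 1, C→slot 3, H→slot 2, F skipped, G skipped, D skipped, B skipped, E skipped.
Slots: [1:A] [2:H] [3:C]
3 of 8 scheduled.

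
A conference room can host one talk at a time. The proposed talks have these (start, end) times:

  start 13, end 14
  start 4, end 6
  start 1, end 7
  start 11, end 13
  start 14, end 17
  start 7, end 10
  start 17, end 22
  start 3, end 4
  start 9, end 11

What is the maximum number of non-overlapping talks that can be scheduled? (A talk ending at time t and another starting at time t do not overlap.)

Sort by end time and greedily take each interval whose start is ≥ the last chosen end.
Sorted by end: (3,4)  (4,6)  (1,7)  (7,10)  (9,11)  (11,13)  (13,14)  (14,17)  (17,22)
take (3,4); take (4,6); skip (1,7); take (7,10); skip (9,11); take (11,13); take (13,14); take (14,17); take (17,22).
Selected 7 talks.

7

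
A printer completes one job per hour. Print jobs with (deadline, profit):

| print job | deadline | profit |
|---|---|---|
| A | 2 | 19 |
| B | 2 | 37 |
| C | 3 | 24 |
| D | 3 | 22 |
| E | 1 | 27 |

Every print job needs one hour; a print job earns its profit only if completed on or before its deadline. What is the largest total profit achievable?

By profit: B(d2,37), E(d1,27), C(d3,24), D(d3,22), A(d2,19)
B→slot 2; E→slot 1; C→slot 3; D skipped; A skipped.
Profit = 27 + 37 + 24 = 88

88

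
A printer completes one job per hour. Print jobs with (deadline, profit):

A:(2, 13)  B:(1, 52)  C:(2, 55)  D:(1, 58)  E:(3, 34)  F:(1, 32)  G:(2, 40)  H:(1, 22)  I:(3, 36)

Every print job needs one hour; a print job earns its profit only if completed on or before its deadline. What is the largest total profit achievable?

By profit: D(d1,58), C(d2,55), B(d1,52), G(d2,40), I(d3,36), E(d3,34), F(d1,32), H(d1,22), A(d2,13)
D→slot 1; C→slot 2; B skipped; G skipped; I→slot 3; E skipped; F skipped; H skipped; A skipped.
Profit = 58 + 55 + 36 = 149

149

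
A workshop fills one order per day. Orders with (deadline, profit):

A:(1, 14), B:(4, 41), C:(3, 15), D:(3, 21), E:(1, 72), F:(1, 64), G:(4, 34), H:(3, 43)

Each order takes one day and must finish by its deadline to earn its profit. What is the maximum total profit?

190

Sort by profit descending; place each in the latest free slot ≤ its deadline.
Profit order: E=72 F=64 H=43 B=41 G=34 D=21 C=15 A=14
Assign: E→slot 1, F skipped, H→slot 3, B→slot 4, G→slot 2, D skipped, C skipped, A skipped.
Slots: [1:E] [2:G] [3:H] [4:B]
Profit = 72 + 34 + 43 + 41 = 190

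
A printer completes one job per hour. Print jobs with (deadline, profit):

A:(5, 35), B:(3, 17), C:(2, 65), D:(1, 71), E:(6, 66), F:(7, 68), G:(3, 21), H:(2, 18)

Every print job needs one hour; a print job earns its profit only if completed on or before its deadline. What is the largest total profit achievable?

Take jobs in profit order; each goes to the latest open slot no later than its deadline.
Profit order: D=71 F=68 E=66 C=65 A=35 G=21 H=18 B=17
Assign: D→slot 1, F→slot 7, E→slot 6, C→slot 2, A→slot 5, G→slot 3, H skipped, B skipped.
Slots: [1:D] [2:C] [3:G] [5:A] [6:E] [7:F]
Profit = 71 + 65 + 21 + 35 + 66 + 68 = 326

326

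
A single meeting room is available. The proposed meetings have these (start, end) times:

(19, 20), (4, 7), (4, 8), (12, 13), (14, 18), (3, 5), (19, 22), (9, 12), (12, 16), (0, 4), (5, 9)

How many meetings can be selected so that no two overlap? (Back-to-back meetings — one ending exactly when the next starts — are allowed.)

Sorted by end: (0,4)  (3,5)  (4,7)  (4,8)  (5,9)  (9,12)  (12,13)  (12,16)  (14,18)  (19,20)  (19,22)
take (0,4); skip (3,5); take (4,7); take (9,12); take (12,13); skip (12,16); take (14,18); take (19,20).
Selected 6 meetings.

6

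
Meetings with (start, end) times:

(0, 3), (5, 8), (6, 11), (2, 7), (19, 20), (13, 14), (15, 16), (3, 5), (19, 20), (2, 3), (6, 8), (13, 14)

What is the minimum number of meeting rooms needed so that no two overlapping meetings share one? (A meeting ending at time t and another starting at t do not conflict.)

4

starts: [0, 2, 2, 3, 5, 6, 6, 13, 13, 15, 19, 19]
ends:   [3, 3, 5, 7, 8, 8, 11, 14, 14, 16, 20, 20]
s0→1 s2→2 s2→3 e3→2 e3→1 s3→2 e5→1 s5→2 s6→3 s6→4  — peak 4.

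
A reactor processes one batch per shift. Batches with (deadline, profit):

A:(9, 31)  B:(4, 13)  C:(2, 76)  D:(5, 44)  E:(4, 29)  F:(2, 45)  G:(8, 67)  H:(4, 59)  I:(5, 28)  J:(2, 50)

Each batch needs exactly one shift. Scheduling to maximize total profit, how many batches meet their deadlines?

7

Take jobs in profit order; each goes to the latest open slot no later than its deadline.
By profit: C(d2,76), G(d8,67), H(d4,59), J(d2,50), F(d2,45), D(d5,44), A(d9,31), E(d4,29), I(d5,28), B(d4,13)
C→slot 2; G→slot 8; H→slot 4; J→slot 1; F skipped; D→slot 5; A→slot 9; E→slot 3; I skipped; B skipped.
7 of 10 scheduled.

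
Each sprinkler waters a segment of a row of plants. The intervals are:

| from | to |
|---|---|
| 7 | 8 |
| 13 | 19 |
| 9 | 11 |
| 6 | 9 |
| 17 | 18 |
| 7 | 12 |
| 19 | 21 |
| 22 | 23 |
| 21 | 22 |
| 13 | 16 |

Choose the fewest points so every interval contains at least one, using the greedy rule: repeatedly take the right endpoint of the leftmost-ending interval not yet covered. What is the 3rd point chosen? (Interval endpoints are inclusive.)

Process intervals by earliest right end; each time one isn't hit yet, stab at its right endpoint.
Sorted: [7,8] [6,9] [9,11] [7,12] [13,16] [17,18] [13,19] [19,21] [21,22] [22,23]
{[7,8],[6,9]} hit by 8; {[9,11],[7,12]} hit by 11; {[13,16]} hit by 16; {[17,18],[13,19]} hit by 18; {[19,21],[21,22]} hit by 21; {[22,23]} hit by 23.
Points: 8, 11, 16, 18, 21, 23 (6 total).

16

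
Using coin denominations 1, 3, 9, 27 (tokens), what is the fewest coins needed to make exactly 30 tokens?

Use the largest denomination that fits, subtract, and repeat.
30 = 1×27 + 1×3
Total coins = 1 + 1 = 2

2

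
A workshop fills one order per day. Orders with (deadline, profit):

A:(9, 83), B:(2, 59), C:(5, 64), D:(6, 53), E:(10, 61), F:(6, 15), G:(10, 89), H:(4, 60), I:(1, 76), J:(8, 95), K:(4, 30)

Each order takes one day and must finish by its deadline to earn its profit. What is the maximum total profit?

Sort by profit descending; place each in the latest free slot ≤ its deadline.
By profit: J(d8,95), G(d10,89), A(d9,83), I(d1,76), C(d5,64), E(d10,61), H(d4,60), B(d2,59), D(d6,53), K(d4,30), F(d6,15)
J→slot 8; G→slot 10; A→slot 9; I→slot 1; C→slot 5; E→slot 7; H→slot 4; B→slot 2; D→slot 6; K→slot 3; F skipped.
Profit = 76 + 59 + 30 + 60 + 64 + 53 + 61 + 95 + 83 + 89 = 670

670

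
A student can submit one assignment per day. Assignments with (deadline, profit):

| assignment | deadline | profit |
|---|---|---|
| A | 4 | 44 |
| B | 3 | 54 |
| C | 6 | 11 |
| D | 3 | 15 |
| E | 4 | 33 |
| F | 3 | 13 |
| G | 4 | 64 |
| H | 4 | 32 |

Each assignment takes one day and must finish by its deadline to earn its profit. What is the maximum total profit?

206

Take jobs in profit order; each goes to the latest open slot no later than its deadline.
Profit order: G=64 B=54 A=44 E=33 H=32 D=15 F=13 C=11
Assign: G→slot 4, B→slot 3, A→slot 2, E→slot 1, H skipped, D skipped, F skipped, C→slot 6.
Slots: [1:E] [2:A] [3:B] [4:G] [6:C]
Profit = 33 + 44 + 54 + 64 + 11 = 206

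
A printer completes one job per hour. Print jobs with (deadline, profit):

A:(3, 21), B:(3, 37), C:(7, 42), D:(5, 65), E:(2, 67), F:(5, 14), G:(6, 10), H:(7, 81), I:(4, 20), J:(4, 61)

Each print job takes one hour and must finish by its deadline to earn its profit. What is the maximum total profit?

Take jobs in profit order; each goes to the latest open slot no later than its deadline.
Profit order: H=81 E=67 D=65 J=61 C=42 B=37 A=21 I=20 F=14 G=10
Assign: H→slot 7, E→slot 2, D→slot 5, J→slot 4, C→slot 6, B→slot 3, A→slot 1, I skipped, F skipped, G skipped.
Slots: [1:A] [2:E] [3:B] [4:J] [5:D] [6:C] [7:H]
Profit = 21 + 67 + 37 + 61 + 65 + 42 + 81 = 374

374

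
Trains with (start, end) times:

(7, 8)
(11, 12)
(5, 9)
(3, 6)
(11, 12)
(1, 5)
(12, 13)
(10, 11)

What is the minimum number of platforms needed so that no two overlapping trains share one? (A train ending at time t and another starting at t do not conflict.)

2

Events (time:±→running): 1:+→1 3:+→2 … peak 2.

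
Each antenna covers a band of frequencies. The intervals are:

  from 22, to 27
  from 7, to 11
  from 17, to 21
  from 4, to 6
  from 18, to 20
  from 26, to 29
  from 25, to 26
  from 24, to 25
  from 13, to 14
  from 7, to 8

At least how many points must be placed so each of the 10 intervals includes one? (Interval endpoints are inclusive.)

6

Sort by right endpoint; whenever an interval is uncovered, place a point at its right end.
By right end: [4,6]  [7,8]  [7,11]  [13,14]  [18,20]  [17,21]  [24,25]  [25,26]  [22,27]  [26,29]
[4,6] uncovered → point at 6; [7,8] uncovered → point at 8; [13,14] uncovered → point at 14; [18,20] uncovered → point at 20; [24,25] uncovered → point at 25; [26,29] uncovered → point at 29.
Points: 6, 8, 14, 20, 25, 29 (6 total).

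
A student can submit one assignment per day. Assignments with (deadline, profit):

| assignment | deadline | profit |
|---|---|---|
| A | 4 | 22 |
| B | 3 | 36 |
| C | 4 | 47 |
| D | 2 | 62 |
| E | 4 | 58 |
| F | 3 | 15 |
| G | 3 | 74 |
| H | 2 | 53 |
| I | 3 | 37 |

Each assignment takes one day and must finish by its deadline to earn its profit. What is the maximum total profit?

247

Profit order: G=74 D=62 E=58 H=53 C=47 I=37 B=36 A=22 F=15
Assign: G→slot 3, D→slot 2, E→slot 4, H→slot 1, C skipped, I skipped, B skipped, A skipped, F skipped.
Slots: [1:H] [2:D] [3:G] [4:E]
Profit = 53 + 62 + 74 + 58 = 247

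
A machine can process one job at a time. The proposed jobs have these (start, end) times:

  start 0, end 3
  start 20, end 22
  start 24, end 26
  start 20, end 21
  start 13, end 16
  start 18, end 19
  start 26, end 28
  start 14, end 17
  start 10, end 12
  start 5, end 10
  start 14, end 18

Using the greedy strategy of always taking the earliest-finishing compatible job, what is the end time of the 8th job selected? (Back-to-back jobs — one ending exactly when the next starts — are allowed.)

Greedy by earliest finish: after sorting by end time, pick each interval compatible with the last pick.
Sorted by end: (0,3)  (5,10)  (10,12)  (13,16)  (14,17)  (14,18)  (18,19)  (20,21)  (20,22)  (24,26)  (26,28)
take (0,3); take (5,10); take (10,12); take (13,16); take (18,19); take (20,21); skip (20,22); take (24,26); take (26,28).
Selected: (0,3) (5,10) (10,12) (13,16) (18,19) (20,21) (24,26) (26,28)

28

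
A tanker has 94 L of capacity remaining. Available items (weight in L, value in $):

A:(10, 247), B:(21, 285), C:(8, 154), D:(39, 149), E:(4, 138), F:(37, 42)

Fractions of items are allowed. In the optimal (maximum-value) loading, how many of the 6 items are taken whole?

5

Ratios (sorted): E 34.50, A 24.70, C 19.25, B 13.57, D 3.82, F 1.14
take E (4 @ 138); take A (10 @ 247); take C (8 @ 154); take B (21 @ 285); take D (39 @ 149); take 12/37 of F → 13.62. Capacity used 94/94.
5 item(s) taken whole; one partial (take 12/37 of F).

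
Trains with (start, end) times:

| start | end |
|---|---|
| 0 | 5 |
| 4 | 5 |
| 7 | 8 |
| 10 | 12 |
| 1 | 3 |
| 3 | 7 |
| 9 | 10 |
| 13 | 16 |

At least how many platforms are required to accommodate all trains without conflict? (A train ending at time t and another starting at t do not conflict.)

Events (time:±→running): 0:+→1 1:+→2 3:-→1 3:+→2 4:+→3 … peak 3.

3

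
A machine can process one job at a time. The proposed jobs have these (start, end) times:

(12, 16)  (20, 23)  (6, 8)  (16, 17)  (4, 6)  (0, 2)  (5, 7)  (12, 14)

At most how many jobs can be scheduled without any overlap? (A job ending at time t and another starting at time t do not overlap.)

6

Order by finish time; keep every interval that doesn't clash with the previous kept one.
Sorted by end: (0,2)  (4,6)  (5,7)  (6,8)  (12,14)  (12,16)  (16,17)  (20,23)
take (0,2); take (4,6); take (6,8); take (12,14); skip (12,16); take (16,17); take (20,23).
Selected 6 jobs.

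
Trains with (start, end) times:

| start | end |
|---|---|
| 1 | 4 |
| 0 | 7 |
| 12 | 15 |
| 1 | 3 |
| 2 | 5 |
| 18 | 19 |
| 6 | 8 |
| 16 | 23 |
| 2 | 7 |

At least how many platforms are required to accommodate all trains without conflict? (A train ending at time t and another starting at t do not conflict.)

The answer is the maximum number of intervals overlapping at any instant.
Events (time:±→running): 0:+→1 1:+→2 1:+→3 2:+→4 2:+→5 … peak 5.

5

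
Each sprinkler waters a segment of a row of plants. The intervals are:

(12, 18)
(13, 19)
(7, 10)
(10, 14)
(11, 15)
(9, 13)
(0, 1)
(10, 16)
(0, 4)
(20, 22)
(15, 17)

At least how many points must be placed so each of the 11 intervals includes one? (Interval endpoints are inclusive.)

4

Sort by right endpoint; whenever an interval is uncovered, place a point at its right end.
By right end: [0,1]  [0,4]  [7,10]  [9,13]  [10,14]  [11,15]  [10,16]  [15,17]  [12,18]  [13,19]  [20,22]
[0,1] uncovered → point at 1; [7,10] uncovered → point at 10; [11,15] uncovered → point at 15; [20,22] uncovered → point at 22.
Points: 1, 10, 15, 22 (4 total).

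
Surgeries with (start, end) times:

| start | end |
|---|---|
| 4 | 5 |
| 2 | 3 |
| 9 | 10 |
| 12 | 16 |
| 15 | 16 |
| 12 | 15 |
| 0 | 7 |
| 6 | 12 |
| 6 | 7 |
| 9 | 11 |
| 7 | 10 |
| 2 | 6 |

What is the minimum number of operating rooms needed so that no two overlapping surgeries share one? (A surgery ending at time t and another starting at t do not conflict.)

Count concurrent intervals with a sweep; the peak is the room count.
starts: [0, 2, 2, 4, 6, 6, 7, 9, 9, 12, 12, 15]
ends:   [3, 5, 6, 7, 7, 10, 10, 11, 12, 15, 16, 16]
s0→1 s2→2 s2→3 e3→2 s4→3 e5→2 e6→1 s6→2 s6→3 e7→2 e7→1 s7→2 s9→3 s9→4  — peak 4.

4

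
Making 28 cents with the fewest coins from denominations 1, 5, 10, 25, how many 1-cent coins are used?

28 = 1×25 + 3×1
Count of 1: 3

3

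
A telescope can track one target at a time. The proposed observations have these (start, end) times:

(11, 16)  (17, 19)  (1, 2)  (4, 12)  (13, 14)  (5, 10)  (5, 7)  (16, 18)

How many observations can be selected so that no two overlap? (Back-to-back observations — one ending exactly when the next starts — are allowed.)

4

Sort by end time and greedily take each interval whose start is ≥ the last chosen end.
By end time: (1,2), (5,7), (5,10), (4,12), (13,14), (11,16), (16,18), (17,19).
Pick (1,2); next start ≥ 2 → (5,7); next start ≥ 7 → (13,14); next start ≥ 14 → (16,18).
Selected 4 observations.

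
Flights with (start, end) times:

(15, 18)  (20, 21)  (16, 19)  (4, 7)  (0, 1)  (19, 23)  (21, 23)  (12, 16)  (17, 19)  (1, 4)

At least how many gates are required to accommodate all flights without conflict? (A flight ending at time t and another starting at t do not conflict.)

3

The answer is the maximum number of intervals overlapping at any instant.
starts: [0, 1, 4, 12, 15, 16, 17, 19, 20, 21]
ends:   [1, 4, 7, 16, 18, 19, 19, 21, 23, 23]
s0→1 e1→0 s1→1 e4→0 s4→1 e7→0 s12→1 s15→2 e16→1 s16→2 s17→3  — peak 3.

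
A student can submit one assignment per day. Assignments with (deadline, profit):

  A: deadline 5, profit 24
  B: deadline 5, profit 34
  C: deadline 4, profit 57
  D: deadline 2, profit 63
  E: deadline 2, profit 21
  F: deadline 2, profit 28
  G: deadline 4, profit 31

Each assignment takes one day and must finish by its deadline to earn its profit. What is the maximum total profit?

213

Take jobs in profit order; each goes to the latest open slot no later than its deadline.
Profit order: D=63 C=57 B=34 G=31 F=28 A=24 E=21
Assign: D→slot 2, C→slot 4, B→slot 5, G→slot 3, F→slot 1, A skipped, E skipped.
Slots: [1:F] [2:D] [3:G] [4:C] [5:B]
Profit = 28 + 63 + 31 + 57 + 34 = 213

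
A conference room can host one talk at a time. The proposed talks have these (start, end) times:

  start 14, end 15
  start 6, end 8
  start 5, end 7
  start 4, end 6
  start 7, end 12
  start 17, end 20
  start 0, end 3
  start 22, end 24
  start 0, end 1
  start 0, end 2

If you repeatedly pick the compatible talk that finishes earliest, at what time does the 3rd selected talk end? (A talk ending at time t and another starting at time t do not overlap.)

8

Order by finish time; keep every interval that doesn't clash with the previous kept one.
Sorted by end: (0,1)  (0,2)  (0,3)  (4,6)  (5,7)  (6,8)  (7,12)  (14,15)  (17,20)  (22,24)
take (0,1); take (4,6); take (6,8); skip (7,12); take (14,15); take (17,20); take (22,24).
Selected: (0,1) (4,6) (6,8) (14,15) (17,20) (22,24)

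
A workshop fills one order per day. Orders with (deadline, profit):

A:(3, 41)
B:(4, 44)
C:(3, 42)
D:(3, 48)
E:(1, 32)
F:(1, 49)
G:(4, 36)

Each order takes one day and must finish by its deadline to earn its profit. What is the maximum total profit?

183

Sort by profit descending; place each in the latest free slot ≤ its deadline.
Profit order: F=49 D=48 B=44 C=42 A=41 G=36 E=32
Assign: F→slot 1, D→slot 3, B→slot 4, C→slot 2, A skipped, G skipped, E skipped.
Slots: [1:F] [2:C] [3:D] [4:B]
Profit = 49 + 42 + 48 + 44 = 183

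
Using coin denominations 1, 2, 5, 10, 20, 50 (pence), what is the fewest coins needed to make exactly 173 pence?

6

173 − 3×50→23 − 1×20→3 − 1×2→1 − 1×1→0
Total coins = 3 + 1 + 1 + 1 = 6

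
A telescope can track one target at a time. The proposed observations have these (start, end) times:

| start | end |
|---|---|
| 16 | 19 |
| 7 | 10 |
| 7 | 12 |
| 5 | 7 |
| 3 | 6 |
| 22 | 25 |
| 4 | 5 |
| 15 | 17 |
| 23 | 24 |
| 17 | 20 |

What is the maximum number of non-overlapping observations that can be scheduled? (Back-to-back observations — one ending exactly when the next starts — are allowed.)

By end time: (4,5), (3,6), (5,7), (7,10), (7,12), (15,17), (16,19), (17,20), (23,24), (22,25).
Pick (4,5); next start ≥ 5 → (5,7); next start ≥ 7 → (7,10); next start ≥ 10 → (15,17); next start ≥ 17 → (17,20); next start ≥ 20 → (23,24).
Selected 6 observations.

6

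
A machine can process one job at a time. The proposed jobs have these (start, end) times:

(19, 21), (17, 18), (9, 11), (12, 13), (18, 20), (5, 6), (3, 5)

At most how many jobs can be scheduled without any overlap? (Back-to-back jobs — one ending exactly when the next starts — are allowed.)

Sorted by end: (3,5)  (5,6)  (9,11)  (12,13)  (17,18)  (18,20)  (19,21)
take (3,5); take (5,6); take (9,11); take (12,13); take (17,18); take (18,20).
Selected 6 jobs.

6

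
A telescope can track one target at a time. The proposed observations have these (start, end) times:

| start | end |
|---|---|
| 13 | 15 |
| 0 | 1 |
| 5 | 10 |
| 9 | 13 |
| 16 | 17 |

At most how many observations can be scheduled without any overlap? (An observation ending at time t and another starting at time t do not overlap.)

Greedy by earliest finish: after sorting by end time, pick each interval compatible with the last pick.
Sorted by end: (0,1)  (5,10)  (9,13)  (13,15)  (16,17)
take (0,1); take (5,10); take (13,15); take (16,17).
Selected 4 observations.

4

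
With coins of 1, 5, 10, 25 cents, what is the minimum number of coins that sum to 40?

3

Use the largest denomination that fits, subtract, and repeat.
40 = 1×25 + 1×10 + 1×5
Total coins = 1 + 1 + 1 = 3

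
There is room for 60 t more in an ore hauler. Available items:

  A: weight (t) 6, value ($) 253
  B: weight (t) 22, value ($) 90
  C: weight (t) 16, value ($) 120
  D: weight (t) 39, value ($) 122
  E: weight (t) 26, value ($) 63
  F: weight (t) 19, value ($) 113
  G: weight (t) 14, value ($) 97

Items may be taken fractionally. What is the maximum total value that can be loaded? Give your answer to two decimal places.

Order: A (253/6=42.17) > C (120/16=7.50) > G (97/14=6.93) > F (113/19=5.95) > B (90/22=4.09) > D (122/39=3.13) > E (63/26=2.42)
Fill: take A (6 @ 253) → take C (16 @ 120) → take G (14 @ 97) → take F (19 @ 113) → take 5/22 of B → 20.45; 60/60 used.
Total value = 603.45

603.45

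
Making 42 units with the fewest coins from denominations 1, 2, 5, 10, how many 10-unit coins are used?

4

42 = 4×10 + 1×2
Count of 10: 4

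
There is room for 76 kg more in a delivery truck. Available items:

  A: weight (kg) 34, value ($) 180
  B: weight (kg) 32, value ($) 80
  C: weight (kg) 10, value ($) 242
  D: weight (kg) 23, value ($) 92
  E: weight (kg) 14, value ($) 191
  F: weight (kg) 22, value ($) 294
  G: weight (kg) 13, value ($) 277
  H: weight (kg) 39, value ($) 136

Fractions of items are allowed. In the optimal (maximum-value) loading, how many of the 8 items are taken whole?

4

Greedy by value/weight ratio, highest first.
Order: C (242/10=24.20) > G (277/13=21.31) > E (191/14=13.64) > F (294/22=13.36) > A (180/34=5.29) > D (92/23=4.00) > H (136/39=3.49) > B (80/32=2.50)
Fill: take C (10 @ 242) → take G (13 @ 277) → take E (14 @ 191) → take F (22 @ 294) → take 17/34 of A → 90.00; 76/76 used.
4 item(s) taken whole; one partial (take 17/34 of A).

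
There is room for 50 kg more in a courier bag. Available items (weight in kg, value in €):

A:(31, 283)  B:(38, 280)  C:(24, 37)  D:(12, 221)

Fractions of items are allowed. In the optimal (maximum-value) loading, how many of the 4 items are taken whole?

2

Ratios (sorted): D 18.42, A 9.13, B 7.37, C 1.54
take D (12 @ 221); take A (31 @ 283); take 7/38 of B → 51.58. Capacity used 50/50.
2 item(s) taken whole; one partial (take 7/38 of B).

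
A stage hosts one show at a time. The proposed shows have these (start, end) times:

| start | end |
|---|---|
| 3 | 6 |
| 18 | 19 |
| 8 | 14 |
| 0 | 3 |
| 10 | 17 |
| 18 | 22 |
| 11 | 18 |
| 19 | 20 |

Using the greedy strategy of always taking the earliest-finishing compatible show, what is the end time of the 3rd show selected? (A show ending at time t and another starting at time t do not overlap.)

14

Sorted by end: (0,3)  (3,6)  (8,14)  (10,17)  (11,18)  (18,19)  (19,20)  (18,22)
take (0,3); take (3,6); take (8,14); skip (11,18); take (18,19); take (19,20); skip (18,22).
Selected: (0,3) (3,6) (8,14) (18,19) (19,20)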